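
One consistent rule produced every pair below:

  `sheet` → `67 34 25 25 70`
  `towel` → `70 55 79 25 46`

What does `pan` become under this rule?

58 13 52

s(#19)→67 and h(#8)→34: differences scale by 3, so n = 3·pos + 10. With a=1..z=26, the number is 3·pos + 10.
Applying it to pan: p=16→58, a=1→13, n=14→52.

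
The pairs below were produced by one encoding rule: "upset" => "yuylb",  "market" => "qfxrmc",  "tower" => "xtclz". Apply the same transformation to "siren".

wnxlv

In upset: u→y is +4, p→u is +5, s→y is +6, e→l is +7 — the shift increases by 1 each position. The shift increases by 1 at each position, starting from +4: 4, 5, 6, ….
Applying it to siren: s+4=w, i+5=n, r+6=x, e+7=l, n+8=v.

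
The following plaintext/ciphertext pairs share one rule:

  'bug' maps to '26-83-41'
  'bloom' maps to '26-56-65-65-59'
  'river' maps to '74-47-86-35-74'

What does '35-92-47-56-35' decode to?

b(#2)→26 and u(#21)→83: differences scale by 3, so n = 3·pos + 20. The formula is n = 3×(alphabet index, a=1) + 20.
Reversing it on 35-92-47-56-35: 35→(35−20)÷3=5=e, 92→(92−20)÷3=24=x, 47→(47−20)÷3=9=i, 56→(56−20)÷3=12=l, 35→(35−20)÷3=5=e.

exile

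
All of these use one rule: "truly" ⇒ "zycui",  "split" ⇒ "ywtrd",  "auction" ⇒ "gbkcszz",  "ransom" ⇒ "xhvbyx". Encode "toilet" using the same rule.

zvquoe

In truly: t→z is +6, r→y is +7, u→c is +8, l→u is +9 — the shift increases by 1 each position. Letter i (0-indexed) is shifted by i+6, so successive shifts are 6, 7, 8, ….
For toilet: t+6=z, o+7=v, i+8=q, l+9=u, e+10=o, t+11=e.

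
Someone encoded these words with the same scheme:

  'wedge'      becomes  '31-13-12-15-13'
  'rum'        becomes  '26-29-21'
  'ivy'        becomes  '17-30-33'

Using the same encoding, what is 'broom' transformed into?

The number is (letter's place in the alphabet, a=1) + 8.
On broom: b=2→10, r=18→26, o=15→23, o=15→23, m=13→21.

10-26-23-23-21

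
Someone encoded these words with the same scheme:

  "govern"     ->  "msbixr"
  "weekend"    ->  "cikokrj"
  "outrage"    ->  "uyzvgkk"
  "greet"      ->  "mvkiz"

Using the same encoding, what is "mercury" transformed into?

It's a Vigenère-style cipher with numeric key [6,4]: position i shifts by key[i mod 2].
Applying it to mercury: m+6=s, e+4=i, r+6=x, c+4=g, u+6=a, r+4=v, y+6=e.

sixgave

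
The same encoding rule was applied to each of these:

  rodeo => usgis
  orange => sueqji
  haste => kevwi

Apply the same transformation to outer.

The shift depends on letter class: consonant r→u is +3, but vowel o→s is +4. Two shifts are in play — +4 for a/e/i/o/u, +3 for every other letter.
For outer: o(vowel)+4=s, u(vowel)+4=y, t(cons)+3=w, e(vowel)+4=i, r(cons)+3=u.

sywiu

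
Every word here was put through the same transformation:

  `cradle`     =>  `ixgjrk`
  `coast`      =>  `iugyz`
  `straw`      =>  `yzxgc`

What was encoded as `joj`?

did

Compare letters: c→i is +6, r→x is +6, a→g is +6 — a constant shift. Each letter is shifted forward by 6 in the alphabet (a Caesar shift of +6).
Decoding joj: j−6=d, o−6=i, j−6=d.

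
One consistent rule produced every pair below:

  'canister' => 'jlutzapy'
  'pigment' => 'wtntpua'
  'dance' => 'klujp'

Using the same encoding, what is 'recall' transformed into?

ypjlss

The rule splits by letter class: vowels +11, consonants +7.
Applying it to recall: r(cons)+7=y, e(vowel)+11=p, c(cons)+7=j, a(vowel)+11=l, l(cons)+7=s, l(cons)+7=s.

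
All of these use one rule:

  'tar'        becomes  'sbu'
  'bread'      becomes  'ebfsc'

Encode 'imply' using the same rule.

zmqnj

The word is reversed, then every letter is shifted forward by 1.
Applying it to imply: reverse → ylpmi; then shift: y+1=z, l+1=m, p+1=q, m+1=n, i+1=j.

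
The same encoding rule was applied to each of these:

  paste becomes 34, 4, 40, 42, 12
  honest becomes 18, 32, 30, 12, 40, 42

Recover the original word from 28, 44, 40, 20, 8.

music

Each letter becomes 2×(its alphabet position, a=1..z=26) + 2.
Reversing it on 28, 44, 40, 20, 8: 28→(28−2)÷2=13=m, 44→(44−2)÷2=21=u, 40→(40−2)÷2=19=s, 20→(20−2)÷2=9=i, 8→(8−2)÷2=3=c.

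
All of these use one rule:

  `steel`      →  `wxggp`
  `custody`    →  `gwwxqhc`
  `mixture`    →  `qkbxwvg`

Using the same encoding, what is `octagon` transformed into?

qgxckqr

Two shifts are in play — +2 for a/e/i/o/u, +4 for every other letter.
Applying it to octagon: o(vowel)+2=q, c(cons)+4=g, t(cons)+4=x, a(vowel)+2=c, g(cons)+4=k, o(vowel)+2=q, n(cons)+4=r.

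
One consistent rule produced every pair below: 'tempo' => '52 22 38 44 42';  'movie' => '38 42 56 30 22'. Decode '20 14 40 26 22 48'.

danger

The formula is n = 2×(alphabet index, a=1) + 12.
Decoding 20 14 40 26 22 48: 20→(20−12)÷2=4=d, 14→(14−12)÷2=1=a, 40→(40−12)÷2=14=n, 26→(26−12)÷2=7=g, 22→(22−12)÷2=5=e, 48→(48−12)÷2=18=r.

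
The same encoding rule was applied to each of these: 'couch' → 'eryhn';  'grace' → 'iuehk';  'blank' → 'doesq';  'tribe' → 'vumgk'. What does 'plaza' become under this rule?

roeeg

In couch: c→e is +2, o→r is +3, u→y is +4, c→h is +5 — the shift increases by 1 each position. The shift increases by 1 at each position, starting from +2: 2, 3, 4, ….
For plaza: p+2=r, l+3=o, a+4=e, z+5=e, a+6=g.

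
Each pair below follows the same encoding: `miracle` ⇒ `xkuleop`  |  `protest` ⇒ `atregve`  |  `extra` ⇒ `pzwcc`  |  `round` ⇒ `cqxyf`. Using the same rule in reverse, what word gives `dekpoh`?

scheme

Shifts by position in miracle: pos 0: m→x (+11), pos 1: i→k (+2), pos 2: r→u (+3), pos 3: a→l (+11), pos 4: c→e (+2), pos 5: l→o (+3) — repeating every 3. A repeating key of period 3 is used — shifts +11, +2, +3 over and over.
Reversing it on dekpoh: d−11=s, e−2=c, k−3=h, p−11=e, o−2=m, h−3=e.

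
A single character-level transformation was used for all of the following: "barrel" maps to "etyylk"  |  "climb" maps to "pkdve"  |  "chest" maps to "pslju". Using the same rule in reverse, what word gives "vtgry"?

b(1)→e(4) and a(0)→t(19) fit y≡11x+19 (mod 26); the inverse of 11 mod 26 is 19. Treating letters as 0–25, the rule is x ↦ 11x + 19 (mod 26).
Decoding vtgry: v(21)→19·(21−19)≡12=m; t(19)→19·(19−19)≡0=a; g(6)→19·(6−19)≡13=n; r(17)→19·(17−19)≡14=o; y(24)→19·(24−19)≡17=r (all mod 26).

manor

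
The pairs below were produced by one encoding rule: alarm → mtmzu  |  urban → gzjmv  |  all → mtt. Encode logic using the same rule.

Vowels shift forward by 12 and consonants shift forward by 8.
On logic: l(cons)+8=t, o(vowel)+12=a, g(cons)+8=o, i(vowel)+12=u, c(cons)+8=k.

taouk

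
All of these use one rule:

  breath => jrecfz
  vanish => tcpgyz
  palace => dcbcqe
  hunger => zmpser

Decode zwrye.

Each letter's alphabet position (a=0..z=25) is mapped through 7·x+2 mod 26 — an affine cipher.
Reversing it on zwrye: z(25)→15·(25−2)≡7=h; w(22)→15·(22−2)≡14=o; r(17)→15·(17−2)≡17=r; y(24)→15·(24−2)≡18=s; e(4)→15·(4−2)≡4=e (all mod 26).

horse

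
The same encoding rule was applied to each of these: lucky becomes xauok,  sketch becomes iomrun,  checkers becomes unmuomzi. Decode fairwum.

This is an affine cipher: with a=0,…,z=25, each position x becomes (9x+2) mod 26.
Decoding fairwum: f(5)→3·(5−2)≡9=j; a(0)→3·(0−2)≡20=u; i(8)→3·(8−2)≡18=s; r(17)→3·(17−2)≡19=t; w(22)→3·(22−2)≡8=i; u(20)→3·(20−2)≡2=c; m(12)→3·(12−2)≡4=e (all mod 26).

justice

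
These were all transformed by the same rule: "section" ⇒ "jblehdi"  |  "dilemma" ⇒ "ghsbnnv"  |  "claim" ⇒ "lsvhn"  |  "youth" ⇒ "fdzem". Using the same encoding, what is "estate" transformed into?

bjeveb

s(18)→j(9) and e(4)→b(1) fit y≡21x+21 (mod 26); the inverse of 21 mod 26 is 5. This is an affine cipher: with a=0,…,z=25, each position x becomes (21x+21) mod 26.
Applying it to estate: e(4)→21·4+21≡1=b; s(18)→21·18+21≡9=j; t(19)→21·19+21≡4=e; a(0)→21·0+21≡21=v; t(19)→21·19+21≡4=e; e(4)→21·4+21≡1=b (all mod 26).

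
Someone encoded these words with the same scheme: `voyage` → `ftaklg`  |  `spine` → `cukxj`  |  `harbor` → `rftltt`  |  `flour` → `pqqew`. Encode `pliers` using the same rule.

Shifts by position in voyage: pos 0: v→f (+10), pos 1: o→t (+5), pos 2: y→a (+2), pos 3: a→k (+10), pos 4: g→l (+5), pos 5: e→g (+2) — repeating every 3. It's a Vigenère-style cipher with numeric key [10,5,2]: position i shifts by key[i mod 3].
Applying it to pliers: p+10=z, l+5=q, i+2=k, e+10=o, r+5=w, s+2=u.

zqkowu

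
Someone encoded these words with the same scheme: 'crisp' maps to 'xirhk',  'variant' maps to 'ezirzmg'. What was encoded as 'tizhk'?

Each pair mirrors across the alphabet (c↔x, r↔i, i↔r): positions sum to 25. Each letter is replaced by its mirror in the alphabet: a↔z, b↔y, c↔x, and so on (the Atbash cipher).
Reversing it on tizhk: t↔g, i↔r, z↔a, h↔s, k↔p.

grasp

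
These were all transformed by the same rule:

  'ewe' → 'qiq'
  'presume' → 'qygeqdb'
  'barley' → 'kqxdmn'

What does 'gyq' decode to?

emu

Read the word backwards and shift each letter +12.
Reversing it on gyq: shift back: g−12=u, y−12=m, q−12=e → ume; then reverse → emu.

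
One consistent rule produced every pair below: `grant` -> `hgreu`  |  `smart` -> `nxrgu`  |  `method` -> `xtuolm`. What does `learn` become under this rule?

qtrge

g(6)→h(7) and r(17)→g(6) fit y≡7x+17 (mod 26); the inverse of 7 mod 26 is 15. This is an affine cipher: with a=0,…,z=25, each position x becomes (7x+17) mod 26.
On learn: l(11)→7·11+17≡16=q; e(4)→7·4+17≡19=t; a(0)→7·0+17≡17=r; r(17)→7·17+17≡6=g; n(13)→7·13+17≡4=e (all mod 26).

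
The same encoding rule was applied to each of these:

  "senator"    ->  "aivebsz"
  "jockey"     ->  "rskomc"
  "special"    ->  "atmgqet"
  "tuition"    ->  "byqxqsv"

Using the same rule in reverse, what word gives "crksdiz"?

Shifts by position in senator: pos 0: s→a (+8), pos 1: e→i (+4), pos 2: n→v (+8), pos 3: a→e (+4) — repeating every 2. A repeating key of period 2 is used — shifts +8, +4 over and over.
Undoing it on crksdiz: c−8=u, r−4=n, k−8=c, s−4=o, d−8=v, i−4=e, z−8=r.

uncover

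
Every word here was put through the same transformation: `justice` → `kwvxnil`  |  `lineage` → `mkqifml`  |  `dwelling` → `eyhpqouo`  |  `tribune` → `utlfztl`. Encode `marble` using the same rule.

In justice: j→k is +1, u→w is +2, s→v is +3, t→x is +4 — the shift increases by 1 each position. Letter i (0-indexed) is shifted by i+1, so successive shifts are 1, 2, 3, ….
On marble: m+1=n, a+2=c, r+3=u, b+4=f, l+5=q, e+6=k.

ncufqk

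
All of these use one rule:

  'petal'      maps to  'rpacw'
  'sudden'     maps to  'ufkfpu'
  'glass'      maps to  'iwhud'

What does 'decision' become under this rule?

fpjkdpqy

It's a Vigenère-style cipher with numeric key [2,11,7]: position i shifts by key[i mod 3].
Applying it to decision: d+2=f, e+11=p, c+7=j, i+2=k, s+11=d, i+7=p, o+2=q, n+11=y.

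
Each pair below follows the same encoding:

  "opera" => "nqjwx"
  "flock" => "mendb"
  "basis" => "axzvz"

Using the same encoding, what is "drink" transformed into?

gwvkb

Treating letters as 0–25, the rule is x ↦ 3x + 23 (mod 26).
Applying it to drink: d(3)→3·3+23≡6=g; r(17)→3·17+23≡22=w; i(8)→3·8+23≡21=v; n(13)→3·13+23≡10=k; k(10)→3·10+23≡1=b (all mod 26).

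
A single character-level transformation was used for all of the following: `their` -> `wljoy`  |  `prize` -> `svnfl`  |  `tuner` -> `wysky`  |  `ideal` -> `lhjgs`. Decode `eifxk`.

beard

In their: t→w is +3, h→l is +4, e→j is +5, i→o is +6 — the shift increases by 1 each position. Letter i (0-indexed) is shifted by i+3, so successive shifts are 3, 4, 5, ….
Reversing it on eifxk: e−3=b, i−4=e, f−5=a, x−6=r, k−7=d.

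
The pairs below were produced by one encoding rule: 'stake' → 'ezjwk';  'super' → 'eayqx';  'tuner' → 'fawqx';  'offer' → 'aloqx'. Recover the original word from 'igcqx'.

water

It's a Vigenère-style cipher with numeric key [12,6,9]: position i shifts by key[i mod 3].
Decoding igcqx: i−12=w, g−6=a, c−9=t, q−12=e, x−6=r.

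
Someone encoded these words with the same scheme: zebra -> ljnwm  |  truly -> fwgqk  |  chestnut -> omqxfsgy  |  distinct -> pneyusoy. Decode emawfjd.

Shifts by position in zebra: pos 0: z→l (+12), pos 1: e→j (+5), pos 2: b→n (+12), pos 3: r→w (+5) — repeating every 2. The shifts repeat in a cycle of length 2: positions 0,1,… shift by +12, +5, then the pattern repeats.
Decoding emawfjd: e−12=s, m−5=h, a−12=o, w−5=r, f−12=t, j−5=e, d−12=r.

shorter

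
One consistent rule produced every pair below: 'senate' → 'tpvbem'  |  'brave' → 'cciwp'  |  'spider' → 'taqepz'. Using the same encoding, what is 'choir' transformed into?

dswjc

The shifts repeat in a cycle of length 3: positions 0,1,… shift by +1, +11, +8, then the pattern repeats.
Applying it to choir: c+1=d, h+11=s, o+8=w, i+1=j, r+11=c.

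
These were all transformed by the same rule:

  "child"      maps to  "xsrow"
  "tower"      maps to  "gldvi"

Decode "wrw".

did

Each pair mirrors across the alphabet (c↔x, h↔s, i↔r): positions sum to 25. This is the alphabet-reversal cipher (Atbash): a becomes z, b becomes y, etc.
Reversing it on wrw: w↔d, r↔i, w↔d.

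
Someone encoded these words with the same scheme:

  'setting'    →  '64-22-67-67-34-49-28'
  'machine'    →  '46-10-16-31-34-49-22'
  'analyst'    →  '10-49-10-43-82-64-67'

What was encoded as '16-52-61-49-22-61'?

corner

s(#19)→64 and e(#5)→22: differences scale by 3, so n = 3·pos + 7. Each letter becomes 3×(its alphabet position, a=1..z=26) + 7.
Undoing it on 16-52-61-49-22-61: 16→(16−7)÷3=3=c, 52→(52−7)÷3=15=o, 61→(61−7)÷3=18=r, 49→(49−7)÷3=14=n, 22→(22−7)÷3=5=e, 61→(61−7)÷3=18=r.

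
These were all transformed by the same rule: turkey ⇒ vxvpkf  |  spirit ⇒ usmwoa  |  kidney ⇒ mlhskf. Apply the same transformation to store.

Each letter shifts forward by (position + 2), i.e. 2, 3, 4, … — the shift grows by one for each successive letter.
For store: s+2=u, t+3=w, o+4=s, r+5=w, e+6=k.

uwswk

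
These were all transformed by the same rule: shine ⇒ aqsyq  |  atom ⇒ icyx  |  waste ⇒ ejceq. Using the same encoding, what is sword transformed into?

afycp

The shift increases by 1 at each position, starting from +8: 8, 9, 10, ….
For sword: s+8=a, w+9=f, o+10=y, r+11=c, d+12=p.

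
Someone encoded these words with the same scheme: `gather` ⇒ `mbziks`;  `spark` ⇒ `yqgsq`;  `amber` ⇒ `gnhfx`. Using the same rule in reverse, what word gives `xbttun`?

ransom

Shifts by position in gather: pos 0: g→m (+6), pos 1: a→b (+1), pos 2: t→z (+6), pos 3: h→i (+1) — repeating every 2. A repeating key of period 2 is used — shifts +6, +1 over and over.
Reversing it on xbttun: x−6=r, b−1=a, t−6=n, t−1=s, u−6=o, n−1=m.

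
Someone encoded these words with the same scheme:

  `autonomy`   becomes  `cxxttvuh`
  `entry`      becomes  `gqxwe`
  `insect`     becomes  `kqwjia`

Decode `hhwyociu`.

In autonomy: a→c is +2, u→x is +3, t→x is +4, o→t is +5 — the shift increases by 1 each position. Letter i (0-indexed) is shifted by i+2, so successive shifts are 2, 3, 4, ….
Undoing it on hhwyociu: h−2=f, h−3=e, w−4=s, y−5=t, o−6=i, c−7=v, i−8=a, u−9=l.

festival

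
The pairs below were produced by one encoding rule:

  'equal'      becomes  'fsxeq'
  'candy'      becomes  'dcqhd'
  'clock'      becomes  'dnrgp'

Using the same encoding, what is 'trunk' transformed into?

utxrp

In equal: e→f is +1, q→s is +2, u→x is +3, a→e is +4 — the shift increases by 1 each position. The shift increases by 1 at each position, starting from +1: 1, 2, 3, ….
On trunk: t+1=u, r+2=t, u+3=x, n+4=r, k+5=p.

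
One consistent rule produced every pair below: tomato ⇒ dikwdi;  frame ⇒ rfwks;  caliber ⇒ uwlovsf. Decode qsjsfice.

t(19)→d(3) and o(14)→i(8) fit y≡25x+22 (mod 26); the inverse of 25 mod 26 is 25. This is an affine cipher: with a=0,…,z=25, each position x becomes (25x+22) mod 26.
Undoing it on qsjsfice: q(16)→25·(16−22)≡6=g; s(18)→25·(18−22)≡4=e; j(9)→25·(9−22)≡13=n; s(18)→25·(18−22)≡4=e; f(5)→25·(5−22)≡17=r; i(8)→25·(8−22)≡14=o; c(2)→25·(2−22)≡20=u; e(4)→25·(4−22)≡18=s (all mod 26).

generous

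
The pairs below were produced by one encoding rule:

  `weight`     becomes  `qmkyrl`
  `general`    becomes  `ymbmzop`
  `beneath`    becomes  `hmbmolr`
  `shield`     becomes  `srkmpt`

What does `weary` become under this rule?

qmozc

w(22)→q(16) and e(4)→m(12) fit y≡19x+14 (mod 26); the inverse of 19 mod 26 is 11. Each letter's alphabet position (a=0..z=25) is mapped through 19·x+14 mod 26 — an affine cipher.
For weary: w(22)→19·22+14≡16=q; e(4)→19·4+14≡12=m; a(0)→19·0+14≡14=o; r(17)→19·17+14≡25=z; y(24)→19·24+14≡2=c (all mod 26).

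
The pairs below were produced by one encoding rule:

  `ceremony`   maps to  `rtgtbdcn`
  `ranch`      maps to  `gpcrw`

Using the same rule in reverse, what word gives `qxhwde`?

bishop

Compare letters: c→r is +15, e→t is +15, r→g is +15 — a constant shift. Each letter is shifted forward by 15 in the alphabet (a Caesar shift of +15).
Reversing it on qxhwde: q−15=b, x−15=i, h−15=s, w−15=h, d−15=o, e−15=p.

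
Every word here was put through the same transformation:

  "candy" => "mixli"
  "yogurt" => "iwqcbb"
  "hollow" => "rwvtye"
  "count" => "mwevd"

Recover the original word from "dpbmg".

It's a Vigenère-style cipher with numeric key [10,8]: position i shifts by key[i mod 2].
Undoing it on dpbmg: d−10=t, p−8=h, b−10=r, m−8=e, g−10=w.

threw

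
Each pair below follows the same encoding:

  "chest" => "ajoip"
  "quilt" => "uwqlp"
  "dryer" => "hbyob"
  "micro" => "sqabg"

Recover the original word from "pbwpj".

truth

Each letter's alphabet position (a=0..z=25) is mapped through 7·x+12 mod 26 — an affine cipher.
Decoding pbwpj: p(15)→15·(15−12)≡19=t; b(1)→15·(1−12)≡17=r; w(22)→15·(22−12)≡20=u; p(15)→15·(15−12)≡19=t; j(9)→15·(9−12)≡7=h (all mod 26).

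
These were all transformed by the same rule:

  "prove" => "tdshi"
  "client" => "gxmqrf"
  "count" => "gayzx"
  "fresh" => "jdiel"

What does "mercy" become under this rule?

Shifts by position in prove: pos 0: p→t (+4), pos 1: r→d (+12), pos 2: o→s (+4), pos 3: v→h (+12) — repeating every 2. A repeating key of period 2 is used — shifts +4, +12 over and over.
For mercy: m+4=q, e+12=q, r+4=v, c+12=o, y+4=c.

qqvoc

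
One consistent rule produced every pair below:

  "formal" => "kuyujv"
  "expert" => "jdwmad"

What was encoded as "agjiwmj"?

In formal: f→k is +5, o→u is +6, r→y is +7, m→u is +8 — the shift increases by 1 each position. Letter i (0-indexed) is shifted by i+5, so successive shifts are 5, 6, 7, ….
Undoing it on agjiwmj: a−5=v, g−6=a, j−7=c, i−8=a, w−9=n, m−10=c, j−11=y.

vacancy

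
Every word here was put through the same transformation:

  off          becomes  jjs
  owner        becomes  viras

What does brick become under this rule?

ogmvf

Read the word backwards and shift each letter +4.
For brick: reverse → kcirb; then shift: k+4=o, c+4=g, i+4=m, r+4=v, b+4=f.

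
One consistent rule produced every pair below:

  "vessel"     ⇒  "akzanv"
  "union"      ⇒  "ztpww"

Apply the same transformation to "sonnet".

In vessel: v→a is +5, e→k is +6, s→z is +7, s→a is +8 — the shift increases by 1 each position. Letter i (0-indexed) is shifted by i+5, so successive shifts are 5, 6, 7, ….
For sonnet: s+5=x, o+6=u, n+7=u, n+8=v, e+9=n, t+10=d.

xuuvnd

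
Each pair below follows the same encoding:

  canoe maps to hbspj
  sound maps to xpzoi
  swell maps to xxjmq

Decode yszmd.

truly

Shifts by position in canoe: pos 0: c→h (+5), pos 1: a→b (+1), pos 2: n→s (+5), pos 3: o→p (+1) — repeating every 2. The shifts repeat in a cycle of length 2: positions 0,1,… shift by +5, +1, then the pattern repeats.
Decoding yszmd: y−5=t, s−1=r, z−5=u, m−1=l, d−5=y.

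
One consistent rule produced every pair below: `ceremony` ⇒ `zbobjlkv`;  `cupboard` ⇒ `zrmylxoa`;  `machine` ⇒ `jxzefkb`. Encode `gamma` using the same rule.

dxjjx

Compare letters: c→z is +23, e→b is +23, r→o is +23 — a constant shift. Every letter moves 23 places later in the alphabet, wrapping around z→a.
Applying it to gamma: g+23=d, a+23=x, m+23=j, m+23=j, a+23=x.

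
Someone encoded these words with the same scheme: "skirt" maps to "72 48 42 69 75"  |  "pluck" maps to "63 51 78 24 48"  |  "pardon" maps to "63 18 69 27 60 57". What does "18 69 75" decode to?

art

With a=1..z=26, the number is 3·pos + 15.
Reversing it on 18 69 75: 18→(18−15)÷3=1=a, 69→(69−15)÷3=18=r, 75→(75−15)÷3=20=t.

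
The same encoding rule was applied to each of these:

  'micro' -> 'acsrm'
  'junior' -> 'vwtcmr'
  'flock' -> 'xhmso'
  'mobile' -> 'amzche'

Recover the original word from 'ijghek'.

Each letter's alphabet position (a=0..z=25) is mapped through 19·x+6 mod 26 — an affine cipher.
Undoing it on ijghek: i(8)→11·(8−6)≡22=w; j(9)→11·(9−6)≡7=h; g(6)→11·(6−6)≡0=a; h(7)→11·(7−6)≡11=l; e(4)→11·(4−6)≡4=e; k(10)→11·(10−6)≡18=s (all mod 26).

whales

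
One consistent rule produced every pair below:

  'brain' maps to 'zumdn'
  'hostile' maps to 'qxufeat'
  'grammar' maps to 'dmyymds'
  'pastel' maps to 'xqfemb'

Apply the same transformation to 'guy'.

The word is reversed, then every letter is shifted forward by 12.
For guy: reverse → yug; then shift: y+12=k, u+12=g, g+12=s.

kgs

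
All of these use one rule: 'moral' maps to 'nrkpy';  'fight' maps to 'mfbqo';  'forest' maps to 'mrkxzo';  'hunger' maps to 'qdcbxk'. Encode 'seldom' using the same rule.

This is an affine cipher: with a=0,…,z=25, each position x becomes (15x+15) mod 26.
On seldom: s(18)→15·18+15≡25=z; e(4)→15·4+15≡23=x; l(11)→15·11+15≡24=y; d(3)→15·3+15≡8=i; o(14)→15·14+15≡17=r; m(12)→15·12+15≡13=n (all mod 26).

zxyirn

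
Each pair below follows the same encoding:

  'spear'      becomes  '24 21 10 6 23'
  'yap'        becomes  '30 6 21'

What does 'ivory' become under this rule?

14 27 20 23 30

s is letter #19 and maps to 24: an offset of 5. Each letter is replaced by its alphabet position (a=1..z=26) + 5.
For ivory: i=9→14, v=22→27, o=15→20, r=18→23, y=25→30.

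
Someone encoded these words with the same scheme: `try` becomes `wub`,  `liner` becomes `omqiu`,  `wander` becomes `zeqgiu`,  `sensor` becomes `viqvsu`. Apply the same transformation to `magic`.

pejmf

The shift depends on letter class: consonant t→w is +3, but vowel i→m is +4. The rule splits by letter class: vowels +4, consonants +3.
Applying it to magic: m(cons)+3=p, a(vowel)+4=e, g(cons)+3=j, i(vowel)+4=m, c(cons)+3=f.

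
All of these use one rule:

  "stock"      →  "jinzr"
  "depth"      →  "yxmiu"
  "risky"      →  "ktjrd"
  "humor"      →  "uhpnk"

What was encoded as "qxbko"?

learn

This is an affine cipher: with a=0,…,z=25, each position x becomes (25x+1) mod 26.
Decoding qxbko: q(16)→25·(16−1)≡11=l; x(23)→25·(23−1)≡4=e; b(1)→25·(1−1)≡0=a; k(10)→25·(10−1)≡17=r; o(14)→25·(14−1)≡13=n (all mod 26).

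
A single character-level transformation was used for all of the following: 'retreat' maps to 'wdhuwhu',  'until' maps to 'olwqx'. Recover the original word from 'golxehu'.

rebuild

Two steps: reverse the string, then apply a Caesar shift of +3.
Decoding golxehu: shift back: g−3=d, o−3=l, l−3=i, x−3=u, e−3=b, h−3=e, u−3=r → dliuber; then reverse → rebuild.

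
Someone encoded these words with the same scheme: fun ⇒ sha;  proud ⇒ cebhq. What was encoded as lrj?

yew

This is a Caesar cipher with shift 13.
Undoing it on lrj: l−13=y, r−13=e, j−13=w.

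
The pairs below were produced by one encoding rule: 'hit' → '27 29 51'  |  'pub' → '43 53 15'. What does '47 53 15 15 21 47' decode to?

h(#8)→27 and i(#9)→29: differences scale by 2, so n = 2·pos + 11. The formula is n = 2×(alphabet index, a=1) + 11.
Undoing it on 47 53 15 15 21 47: 47→(47−11)÷2=18=r, 53→(53−11)÷2=21=u, 15→(15−11)÷2=2=b, 15→(15−11)÷2=2=b, 21→(21−11)÷2=5=e, 47→(47−11)÷2=18=r.

rubber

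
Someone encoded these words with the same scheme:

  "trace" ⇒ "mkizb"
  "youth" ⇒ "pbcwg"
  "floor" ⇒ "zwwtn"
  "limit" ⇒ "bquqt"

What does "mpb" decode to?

The output letters match the input read backwards, each shifted +8: trace reversed is ecart. The word is reversed, then every letter is shifted forward by 8.
Undoing it on mpb: shift back: m−8=e, p−8=h, b−8=t → eht; then reverse → the.

the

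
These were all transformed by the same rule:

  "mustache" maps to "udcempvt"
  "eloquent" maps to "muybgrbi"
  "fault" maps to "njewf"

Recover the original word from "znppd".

In mustache: m→u is +8, u→d is +9, s→c is +10, t→e is +11 — the shift increases by 1 each position. Letter i (0-indexed) is shifted by i+8, so successive shifts are 8, 9, 10, ….
Undoing it on znppd: z−8=r, n−9=e, p−10=f, p−11=e, d−12=r.

refer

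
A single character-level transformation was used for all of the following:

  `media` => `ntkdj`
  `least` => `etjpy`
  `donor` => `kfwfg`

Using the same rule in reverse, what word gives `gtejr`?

relay

m(12)→n(13) and e(4)→t(19) fit y≡9x+9 (mod 26); the inverse of 9 mod 26 is 3. Each letter's alphabet position (a=0..z=25) is mapped through 9·x+9 mod 26 — an affine cipher.
Reversing it on gtejr: g(6)→3·(6−9)≡17=r; t(19)→3·(19−9)≡4=e; e(4)→3·(4−9)≡11=l; j(9)→3·(9−9)≡0=a; r(17)→3·(17−9)≡24=y (all mod 26).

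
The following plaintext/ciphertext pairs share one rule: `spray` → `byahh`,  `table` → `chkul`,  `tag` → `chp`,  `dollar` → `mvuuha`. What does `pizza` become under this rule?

The shift depends on letter class: consonant s→b is +9, but vowel a→h is +7. Vowels shift forward by 7 and consonants shift forward by 9.
Applying it to pizza: p(cons)+9=y, i(vowel)+7=p, z(cons)+9=i, z(cons)+9=i, a(vowel)+7=h.

ypiih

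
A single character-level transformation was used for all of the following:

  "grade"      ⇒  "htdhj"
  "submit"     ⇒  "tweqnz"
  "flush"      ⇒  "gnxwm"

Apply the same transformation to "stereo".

tvhvju

In grade: g→h is +1, r→t is +2, a→d is +3, d→h is +4 — the shift increases by 1 each position. The shift increases by 1 at each position, starting from +1: 1, 2, 3, ….
For stereo: s+1=t, t+2=v, e+3=h, r+4=v, e+5=j, o+6=u.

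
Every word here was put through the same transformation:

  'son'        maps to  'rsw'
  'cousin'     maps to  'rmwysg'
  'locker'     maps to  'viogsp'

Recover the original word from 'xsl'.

hot

The word is reversed, then every letter is shifted forward by 4.
Reversing it on xsl: shift back: x−4=t, s−4=o, l−4=h → toh; then reverse → hot.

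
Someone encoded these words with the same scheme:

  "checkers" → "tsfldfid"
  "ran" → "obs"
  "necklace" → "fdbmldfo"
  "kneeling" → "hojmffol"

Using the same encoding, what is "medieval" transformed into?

mbwfjefn

The output letters match the input read backwards, each shifted +1: checkers reversed is srekcehc. Two steps: reverse the string, then apply a Caesar shift of +1.
On medieval: reverse → laveidem; then shift: l+1=m, a+1=b, v+1=w, e+1=f, i+1=j, d+1=e, e+1=f, m+1=n.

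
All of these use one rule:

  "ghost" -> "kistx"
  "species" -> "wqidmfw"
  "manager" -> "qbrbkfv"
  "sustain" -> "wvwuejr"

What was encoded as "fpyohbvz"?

boundary

Shifts by position in ghost: pos 0: g→k (+4), pos 1: h→i (+1), pos 2: o→s (+4), pos 3: s→t (+1) — repeating every 2. A repeating key of period 2 is used — shifts +4, +1 over and over.
Undoing it on fpyohbvz: f−4=b, p−1=o, y−4=u, o−1=n, h−4=d, b−1=a, v−4=r, z−1=y.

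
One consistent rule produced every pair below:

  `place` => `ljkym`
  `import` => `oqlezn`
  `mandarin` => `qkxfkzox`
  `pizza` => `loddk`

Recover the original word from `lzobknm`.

p(15)→l(11) and l(11)→j(9) fit y≡7x+10 (mod 26); the inverse of 7 mod 26 is 15. Each letter's alphabet position (a=0..z=25) is mapped through 7·x+10 mod 26 — an affine cipher.
Reversing it on lzobknm: l(11)→15·(11−10)≡15=p; z(25)→15·(25−10)≡17=r; o(14)→15·(14−10)≡8=i; b(1)→15·(1−10)≡21=v; k(10)→15·(10−10)≡0=a; n(13)→15·(13−10)≡19=t; m(12)→15·(12−10)≡4=e (all mod 26).

private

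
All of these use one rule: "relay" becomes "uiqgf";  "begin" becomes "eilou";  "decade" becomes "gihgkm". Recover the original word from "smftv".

In relay: r→u is +3, e→i is +4, l→q is +5, a→g is +6 — the shift increases by 1 each position. Each letter shifts forward by (position + 3), i.e. 3, 4, 5, … — the shift grows by one for each successive letter.
Decoding smftv: s−3=p, m−4=i, f−5=a, t−6=n, v−7=o.

piano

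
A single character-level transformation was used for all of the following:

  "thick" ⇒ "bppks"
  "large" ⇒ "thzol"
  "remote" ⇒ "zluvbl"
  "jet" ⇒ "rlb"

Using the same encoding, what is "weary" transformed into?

The shift depends on letter class: consonant t→b is +8, but vowel i→p is +7. Two shifts are in play — +7 for a/e/i/o/u, +8 for every other letter.
On weary: w(cons)+8=e, e(vowel)+7=l, a(vowel)+7=h, r(cons)+8=z, y(cons)+8=g.

elhzg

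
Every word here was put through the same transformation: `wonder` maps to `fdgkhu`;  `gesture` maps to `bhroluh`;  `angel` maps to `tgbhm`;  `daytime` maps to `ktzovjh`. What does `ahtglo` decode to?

peanut

Treating letters as 0–25, the rule is x ↦ 23x + 19 (mod 26).
Undoing it on ahtglo: a(0)→17·(0−19)≡15=p; h(7)→17·(7−19)≡4=e; t(19)→17·(19−19)≡0=a; g(6)→17·(6−19)≡13=n; l(11)→17·(11−19)≡20=u; o(14)→17·(14−19)≡19=t (all mod 26).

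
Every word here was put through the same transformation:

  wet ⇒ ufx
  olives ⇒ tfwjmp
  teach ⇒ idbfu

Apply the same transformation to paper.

sfqbq

Two steps: reverse the string, then apply a Caesar shift of +1.
On paper: reverse → repap; then shift: r+1=s, e+1=f, p+1=q, a+1=b, p+1=q.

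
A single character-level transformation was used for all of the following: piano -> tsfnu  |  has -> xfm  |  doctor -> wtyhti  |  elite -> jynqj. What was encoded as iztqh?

cloud

The output letters match the input read backwards, each shifted +5: piano reversed is onaip. The word is reversed, then every letter is shifted forward by 5.
Decoding iztqh: shift back: i−5=d, z−5=u, t−5=o, q−5=l, h−5=c → duolc; then reverse → cloud.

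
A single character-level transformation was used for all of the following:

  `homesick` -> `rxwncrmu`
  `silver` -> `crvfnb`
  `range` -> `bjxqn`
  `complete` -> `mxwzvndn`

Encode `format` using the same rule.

pxbwjd

The shift depends on letter class: consonant h→r is +10, but vowel o→x is +9. Two shifts are in play — +9 for a/e/i/o/u, +10 for every other letter.
For format: f(cons)+10=p, o(vowel)+9=x, r(cons)+10=b, m(cons)+10=w, a(vowel)+9=j, t(cons)+10=d.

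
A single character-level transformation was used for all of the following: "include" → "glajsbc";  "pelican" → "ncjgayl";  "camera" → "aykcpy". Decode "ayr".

cat

Compare letters: i→g is +24, n→l is +24, c→a is +24 — a constant shift. It's a constant shift of +24 (ROT24).
Undoing it on ayr: a−24=c, y−24=a, r−24=t.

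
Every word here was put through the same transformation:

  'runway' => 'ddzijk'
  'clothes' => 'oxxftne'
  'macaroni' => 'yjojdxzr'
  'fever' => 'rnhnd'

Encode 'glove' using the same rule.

The shift depends on letter class: consonant r→d is +12, but vowel u→d is +9. The rule splits by letter class: vowels +9, consonants +12.
For glove: g(cons)+12=s, l(cons)+12=x, o(vowel)+9=x, v(cons)+12=h, e(vowel)+9=n.

sxxhn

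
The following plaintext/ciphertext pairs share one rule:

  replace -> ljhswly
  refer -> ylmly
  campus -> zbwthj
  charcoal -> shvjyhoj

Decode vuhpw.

piano

Two steps: reverse the string, then apply a Caesar shift of +7.
Undoing it on vuhpw: shift back: v−7=o, u−7=n, h−7=a, p−7=i, w−7=p → onaip; then reverse → piano.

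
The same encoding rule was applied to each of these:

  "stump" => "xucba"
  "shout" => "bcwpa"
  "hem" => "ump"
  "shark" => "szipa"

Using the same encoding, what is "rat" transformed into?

biz

The output letters match the input read backwards, each shifted +8: stump reversed is pmuts. The word is reversed, then every letter is shifted forward by 8.
Applying it to rat: reverse → tar; then shift: t+8=b, a+8=i, r+8=z.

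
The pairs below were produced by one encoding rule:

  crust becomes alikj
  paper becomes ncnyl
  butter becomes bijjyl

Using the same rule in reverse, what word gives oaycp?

c(2)→a(0) and r(17)→l(11) fit y≡25x+2 (mod 26); the inverse of 25 mod 26 is 25. Treating letters as 0–25, the rule is x ↦ 25x + 2 (mod 26).
Undoing it on oaycp: o(14)→25·(14−2)≡14=o; a(0)→25·(0−2)≡2=c; y(24)→25·(24−2)≡4=e; c(2)→25·(2−2)≡0=a; p(15)→25·(15−2)≡13=n (all mod 26).

ocean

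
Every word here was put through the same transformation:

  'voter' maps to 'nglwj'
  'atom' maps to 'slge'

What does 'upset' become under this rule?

Compare letters: v→n is +18, o→g is +18, t→l is +18 — a constant shift. Every letter moves 18 places later in the alphabet, wrapping around z→a.
For upset: u+18=m, p+18=h, s+18=k, e+18=w, t+18=l.

mhkwl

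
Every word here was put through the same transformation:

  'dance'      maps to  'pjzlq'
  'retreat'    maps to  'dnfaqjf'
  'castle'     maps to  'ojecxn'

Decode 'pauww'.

drink

Shifts by position in dance: pos 0: d→p (+12), pos 1: a→j (+9), pos 2: n→z (+12), pos 3: c→l (+9) — repeating every 2. The shifts repeat in a cycle of length 2: positions 0,1,… shift by +12, +9, then the pattern repeats.
Reversing it on pauww: p−12=d, a−9=r, u−12=i, w−9=n, w−12=k.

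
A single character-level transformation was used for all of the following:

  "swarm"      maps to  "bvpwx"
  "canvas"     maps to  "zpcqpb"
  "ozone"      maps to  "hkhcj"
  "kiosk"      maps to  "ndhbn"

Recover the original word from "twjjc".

Treating letters as 0–25, the rule is x ↦ 5x + 15 (mod 26).
Reversing it on twjjc: t(19)→21·(19−15)≡6=g; w(22)→21·(22−15)≡17=r; j(9)→21·(9−15)≡4=e; j(9)→21·(9−15)≡4=e; c(2)→21·(2−15)≡13=n (all mod 26).

green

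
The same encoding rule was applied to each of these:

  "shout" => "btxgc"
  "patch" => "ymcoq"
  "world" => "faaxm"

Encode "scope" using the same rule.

The shifts repeat in a cycle of length 2: positions 0,1,… shift by +9, +12, then the pattern repeats.
Applying it to scope: s+9=b, c+12=o, o+9=x, p+12=b, e+9=n.

boxbn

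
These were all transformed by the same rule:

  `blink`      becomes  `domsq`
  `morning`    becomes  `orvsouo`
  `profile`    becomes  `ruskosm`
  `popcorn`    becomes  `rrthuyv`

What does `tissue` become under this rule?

vlwxal

In blink: b→d is +2, l→o is +3, i→m is +4, n→s is +5 — the shift increases by 1 each position. Letter i (0-indexed) is shifted by i+2, so successive shifts are 2, 3, 4, ….
Applying it to tissue: t+2=v, i+3=l, s+4=w, s+5=x, u+6=a, e+7=l.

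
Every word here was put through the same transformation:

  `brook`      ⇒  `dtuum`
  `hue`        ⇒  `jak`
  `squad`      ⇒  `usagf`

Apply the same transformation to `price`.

rtoek

Two shifts are in play — +6 for a/e/i/o/u, +2 for every other letter.
Applying it to price: p(cons)+2=r, r(cons)+2=t, i(vowel)+6=o, c(cons)+2=e, e(vowel)+6=k.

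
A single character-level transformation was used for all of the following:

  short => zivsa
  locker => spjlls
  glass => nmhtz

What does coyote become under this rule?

Shifts by position in short: pos 0: s→z (+7), pos 1: h→i (+1), pos 2: o→v (+7), pos 3: r→s (+1) — repeating every 2. It's a Vigenère-style cipher with numeric key [7,1]: position i shifts by key[i mod 2].
On coyote: c+7=j, o+1=p, y+7=f, o+1=p, t+7=a, e+1=f.

jpfpaf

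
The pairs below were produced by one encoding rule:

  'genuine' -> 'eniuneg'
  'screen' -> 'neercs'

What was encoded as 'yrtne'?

It's just the letters in reverse order.
Undoing it on yrtne: then reverse → entry.

entry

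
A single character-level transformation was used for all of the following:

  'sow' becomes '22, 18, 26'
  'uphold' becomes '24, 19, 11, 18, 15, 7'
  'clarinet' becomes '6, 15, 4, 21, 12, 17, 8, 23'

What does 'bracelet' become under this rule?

s is letter #19 and maps to 22: an offset of 3. Letters become their 1-based position plus 3 (so a→4, b→5, …).
On bracelet: b=2→5, r=18→21, a=1→4, c=3→6, e=5→8, l=12→15, e=5→8, t=20→23.

5, 21, 4, 6, 8, 15, 8, 23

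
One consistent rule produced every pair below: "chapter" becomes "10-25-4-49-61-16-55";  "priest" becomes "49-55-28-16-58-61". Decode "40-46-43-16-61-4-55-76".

c(#3)→10 and h(#8)→25: differences scale by 3, so n = 3·pos + 1. The formula is n = 3×(alphabet index, a=1) + 1.
Undoing it on 40-46-43-16-61-4-55-76: 40→(40−1)÷3=13=m, 46→(46−1)÷3=15=o, 43→(43−1)÷3=14=n, 16→(16−1)÷3=5=e, 61→(61−1)÷3=20=t, 4→(4−1)÷3=1=a, 55→(55−1)÷3=18=r, 76→(76−1)÷3=25=y.

monetary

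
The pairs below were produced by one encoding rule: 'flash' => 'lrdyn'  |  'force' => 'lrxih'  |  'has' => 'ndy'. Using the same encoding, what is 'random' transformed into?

The shift depends on letter class: consonant f→l is +6, but vowel a→d is +3. Two shifts are in play — +3 for a/e/i/o/u, +6 for every other letter.
For random: r(cons)+6=x, a(vowel)+3=d, n(cons)+6=t, d(cons)+6=j, o(vowel)+3=r, m(cons)+6=s.

xdtjrs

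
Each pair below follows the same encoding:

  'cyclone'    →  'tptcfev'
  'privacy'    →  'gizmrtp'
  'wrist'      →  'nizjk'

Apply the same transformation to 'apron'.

Every letter moves 17 places later in the alphabet, wrapping around z→a.
On apron: a+17=r, p+17=g, r+17=i, o+17=f, n+17=e.

rgife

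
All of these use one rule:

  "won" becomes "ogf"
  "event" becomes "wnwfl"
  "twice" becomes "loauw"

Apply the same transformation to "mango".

esfyg

Compare letters: w→o is +18, o→g is +18, n→f is +18 — a constant shift. Each letter is shifted forward by 18 in the alphabet (a Caesar shift of +18).
Applying it to mango: m+18=e, a+18=s, n+18=f, g+18=y, o+18=g.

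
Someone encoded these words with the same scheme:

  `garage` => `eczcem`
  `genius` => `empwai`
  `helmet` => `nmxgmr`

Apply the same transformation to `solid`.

g(6)→e(4) and a(0)→c(2) fit y≡9x+2 (mod 26); the inverse of 9 mod 26 is 3. Each letter's alphabet position (a=0..z=25) is mapped through 9·x+2 mod 26 — an affine cipher.
On solid: s(18)→9·18+2≡8=i; o(14)→9·14+2≡24=y; l(11)→9·11+2≡23=x; i(8)→9·8+2≡22=w; d(3)→9·3+2≡3=d (all mod 26).

iyxwd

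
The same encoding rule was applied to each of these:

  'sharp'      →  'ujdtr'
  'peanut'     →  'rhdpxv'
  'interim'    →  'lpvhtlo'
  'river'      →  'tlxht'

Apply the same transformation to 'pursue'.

The shift depends on letter class: consonant s→u is +2, but vowel a→d is +3. The rule splits by letter class: vowels +3, consonants +2.
For pursue: p(cons)+2=r, u(vowel)+3=x, r(cons)+2=t, s(cons)+2=u, u(vowel)+3=x, e(vowel)+3=h.

rxtuxh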